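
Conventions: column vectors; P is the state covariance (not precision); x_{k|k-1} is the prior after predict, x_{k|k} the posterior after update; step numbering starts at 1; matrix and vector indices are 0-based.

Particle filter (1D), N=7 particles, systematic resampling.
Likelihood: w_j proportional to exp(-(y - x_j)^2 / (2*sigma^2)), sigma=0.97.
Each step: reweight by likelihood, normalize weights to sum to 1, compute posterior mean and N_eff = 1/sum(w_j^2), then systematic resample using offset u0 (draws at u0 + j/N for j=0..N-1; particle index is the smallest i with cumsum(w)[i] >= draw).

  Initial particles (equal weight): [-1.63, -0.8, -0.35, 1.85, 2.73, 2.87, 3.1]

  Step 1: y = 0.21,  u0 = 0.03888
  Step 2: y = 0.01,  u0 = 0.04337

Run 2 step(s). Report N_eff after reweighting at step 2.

step 1: w=[0.0870, 0.3057, 0.4450, 0.1259, 0.0180, 0.0122, 0.0062]  mean=-0.2057  Neff=3.1706  idx=[0, 1, 1, 2, 2, 2, 3]
step 2: w=[0.0519, 0.1528, 0.1528, 0.2022, 0.2022, 0.2022, 0.0358]  mean=-0.4751  Neff=5.7686  idx=[0, 1, 2, 3, 4, 4, 5]

N_eff = 5.7686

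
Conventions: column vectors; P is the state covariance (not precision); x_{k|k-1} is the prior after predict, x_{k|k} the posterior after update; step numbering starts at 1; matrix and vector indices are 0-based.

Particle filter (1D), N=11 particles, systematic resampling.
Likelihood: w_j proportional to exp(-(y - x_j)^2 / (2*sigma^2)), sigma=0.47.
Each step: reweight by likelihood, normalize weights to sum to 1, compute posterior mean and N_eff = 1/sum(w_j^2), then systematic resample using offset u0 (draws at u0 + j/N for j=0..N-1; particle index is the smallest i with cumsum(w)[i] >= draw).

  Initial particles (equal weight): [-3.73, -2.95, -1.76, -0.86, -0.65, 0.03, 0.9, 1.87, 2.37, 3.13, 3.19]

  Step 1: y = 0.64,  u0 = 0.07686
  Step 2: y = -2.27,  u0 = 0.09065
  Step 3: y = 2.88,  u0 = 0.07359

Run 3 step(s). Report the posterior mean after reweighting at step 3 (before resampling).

post_mean = 0.0300

step 1: w=[0.0000, 0.0000, 0.0000, 0.0045, 0.0171, 0.3186, 0.6348, 0.0241, 0.0008, 0.0000, 0.0000]  mean=0.6129  Neff=1.9788  idx=[5, 5, 5, 6, 6, 6, 6, 6, 6, 6, 7]
step 2: w=[0.3333, 0.3333, 0.3333, 0.0000, 0.0000, 0.0000, 0.0000, 0.0000, 0.0000, 0.0000, 0.0000]  mean=0.0300  Neff=3.0003  idx=[0, 0, 0, 1, 1, 1, 1, 2, 2, 2, 2]
step 3: w=[0.0909, 0.0909, 0.0909, 0.0909, 0.0909, 0.0909, 0.0909, 0.0909, 0.0909, 0.0909, 0.0909]  mean=0.0300  Neff=11.0000  idx=[0, 1, 2, 3, 4, 5, 6, 7, 8, 9, 10]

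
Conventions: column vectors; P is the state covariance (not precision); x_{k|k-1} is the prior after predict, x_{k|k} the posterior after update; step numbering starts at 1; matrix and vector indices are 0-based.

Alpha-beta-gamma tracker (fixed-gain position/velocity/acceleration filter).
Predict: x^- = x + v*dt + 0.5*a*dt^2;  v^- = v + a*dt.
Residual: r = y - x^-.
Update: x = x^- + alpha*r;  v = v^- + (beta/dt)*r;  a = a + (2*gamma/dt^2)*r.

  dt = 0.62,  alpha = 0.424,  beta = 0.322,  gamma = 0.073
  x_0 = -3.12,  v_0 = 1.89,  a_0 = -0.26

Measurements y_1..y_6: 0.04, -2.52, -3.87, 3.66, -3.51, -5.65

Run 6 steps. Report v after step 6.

step 1: x_pred=-1.9982  r=2.0382  x^+=-1.1340  v^+=2.7873  a^+=0.5141
step 2: x_pred=0.6930  r=-3.2130  x^+=-0.6693  v^+=1.4374  a^+=-0.7062
step 3: x_pred=0.0861  r=-3.9561  x^+=-1.5913  v^+=-1.0551  a^+=-2.2088
step 4: x_pred=-2.6699  r=6.3299  x^+=0.0140  v^+=0.8630  a^+=0.1954
step 5: x_pred=0.5865  r=-4.0965  x^+=-1.1504  v^+=-1.1435  a^+=-1.3605
step 6: x_pred=-2.1208  r=-3.5292  x^+=-3.6172  v^+=-3.8199  a^+=-2.7010

v_post = -3.8199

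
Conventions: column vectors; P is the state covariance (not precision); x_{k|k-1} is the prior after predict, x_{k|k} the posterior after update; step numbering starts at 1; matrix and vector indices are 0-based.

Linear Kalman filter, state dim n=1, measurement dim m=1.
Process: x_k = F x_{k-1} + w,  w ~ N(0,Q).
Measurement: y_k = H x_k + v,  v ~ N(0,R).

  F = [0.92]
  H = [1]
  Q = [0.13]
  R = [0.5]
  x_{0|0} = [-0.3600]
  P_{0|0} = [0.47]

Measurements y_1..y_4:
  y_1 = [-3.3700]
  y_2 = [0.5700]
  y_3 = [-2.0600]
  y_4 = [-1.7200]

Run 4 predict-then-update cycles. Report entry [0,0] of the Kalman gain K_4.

K[0,0] = 0.3670

step 1: x^-=[-0.3312]  P^-=[0.5278]  S=[1.0278]  K=[0.5135]  nu=[-3.0388]  x^+=[-1.8917]  P^+=[0.2568]
step 2: x^-=[-1.7404]  P^-=[0.3473]  S=[0.8473]  K=[0.4099]  nu=[2.3104]  x^+=[-0.7933]  P^+=[0.2050]
step 3: x^-=[-0.7299]  P^-=[0.3035]  S=[0.8035]  K=[0.3777]  nu=[-1.3301]  x^+=[-1.2323]  P^+=[0.1889]
step 4: x^-=[-1.1337]  P^-=[0.2898]  S=[0.7898]  K=[0.3670]  nu=[-0.5863]  x^+=[-1.3488]  P^+=[0.1835]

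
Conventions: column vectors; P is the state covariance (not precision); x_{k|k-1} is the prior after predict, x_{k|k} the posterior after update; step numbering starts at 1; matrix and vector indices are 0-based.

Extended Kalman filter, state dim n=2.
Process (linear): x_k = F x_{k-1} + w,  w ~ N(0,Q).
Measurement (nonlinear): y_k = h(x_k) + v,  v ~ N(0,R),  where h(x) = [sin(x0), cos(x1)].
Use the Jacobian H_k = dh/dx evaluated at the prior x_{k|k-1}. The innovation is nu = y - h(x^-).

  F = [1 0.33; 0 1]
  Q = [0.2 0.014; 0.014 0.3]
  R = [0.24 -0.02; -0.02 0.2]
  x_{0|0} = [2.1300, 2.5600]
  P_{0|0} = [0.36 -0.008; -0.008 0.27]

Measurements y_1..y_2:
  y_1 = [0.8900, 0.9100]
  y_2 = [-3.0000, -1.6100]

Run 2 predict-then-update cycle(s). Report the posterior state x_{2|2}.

x_post = [5.0387, 3.0154]

step 1: x^-=[2.9748, 2.5600]  P^-=[0.5841 0.0951; 0.0951 0.5700]  H_jac=[-0.9861 0.0000; 0.0000 -0.5494]  S=[0.8080 0.0315; 0.0315 0.3720]  K=[-0.7097 -0.0803; -0.0835 -0.8346]  nu=[0.7240, 1.7456]  x^+=[2.3208, 1.0426]  P^+=[0.1711 0.0034; 0.0034 0.3008]
step 2: x^-=[2.6649, 1.0426]  P^-=[0.4061 0.1167; 0.1167 0.6008]  H_jac=[-0.8885 0.0000; 0.0000 -0.8637]  S=[0.5606 0.0695; 0.0695 0.6482]  K=[-0.6328 -0.0876; -0.0868 -0.7913]  nu=[-3.4589, -2.1140]  x^+=[5.0387, 3.0154]  P^+=[0.1690 0.0056; 0.0056 0.1812]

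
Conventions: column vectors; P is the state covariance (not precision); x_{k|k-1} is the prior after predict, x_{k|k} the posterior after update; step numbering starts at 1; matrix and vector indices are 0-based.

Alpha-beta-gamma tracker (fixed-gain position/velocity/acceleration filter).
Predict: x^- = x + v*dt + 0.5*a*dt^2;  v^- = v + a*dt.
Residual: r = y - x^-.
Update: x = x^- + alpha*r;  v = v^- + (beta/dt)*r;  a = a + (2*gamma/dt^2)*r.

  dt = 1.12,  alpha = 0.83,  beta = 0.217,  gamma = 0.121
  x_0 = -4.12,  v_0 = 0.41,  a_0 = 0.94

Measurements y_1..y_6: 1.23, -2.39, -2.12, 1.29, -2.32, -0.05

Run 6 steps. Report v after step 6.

v_post = -0.7739

step 1: x_pred=-3.0712  r=4.3012  x^+=0.4988  v^+=2.2962  a^+=1.7698
step 2: x_pred=4.1805  r=-6.5705  x^+=-1.2730  v^+=3.0053  a^+=0.5022
step 3: x_pred=2.4079  r=-4.5279  x^+=-1.3503  v^+=2.6905  a^+=-0.3713
step 4: x_pred=1.4302  r=-0.1402  x^+=1.3138  v^+=2.2474  a^+=-0.3984
step 5: x_pred=3.5811  r=-5.9011  x^+=-1.3168  v^+=0.6579  a^+=-1.5368
step 6: x_pred=-1.5438  r=1.4938  x^+=-0.3039  v^+=-0.7739  a^+=-1.2486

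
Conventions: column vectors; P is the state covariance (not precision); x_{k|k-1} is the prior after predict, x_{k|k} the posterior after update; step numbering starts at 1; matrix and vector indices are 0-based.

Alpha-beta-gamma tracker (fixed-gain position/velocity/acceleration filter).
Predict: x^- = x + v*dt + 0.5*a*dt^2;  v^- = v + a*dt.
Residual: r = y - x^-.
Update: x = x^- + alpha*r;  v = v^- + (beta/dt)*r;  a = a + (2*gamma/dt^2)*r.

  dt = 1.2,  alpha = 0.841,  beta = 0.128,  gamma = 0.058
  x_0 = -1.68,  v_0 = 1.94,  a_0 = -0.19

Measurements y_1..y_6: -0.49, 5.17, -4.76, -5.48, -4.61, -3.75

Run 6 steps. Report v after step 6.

v_post = -2.5272

step 1: x_pred=0.5112  r=-1.0012  x^+=-0.3308  v^+=1.6052  a^+=-0.2707
step 2: x_pred=1.4006  r=3.7694  x^+=4.5707  v^+=1.6825  a^+=0.0330
step 3: x_pred=6.6134  r=-11.3734  x^+=-2.9516  v^+=0.5089  a^+=-0.8832
step 4: x_pred=-2.9768  r=-2.5032  x^+=-5.0820  v^+=-0.8179  a^+=-1.0848
step 5: x_pred=-6.8446  r=2.2346  x^+=-4.9653  v^+=-1.8814  a^+=-0.9048
step 6: x_pred=-7.8744  r=4.1244  x^+=-4.4058  v^+=-2.5272  a^+=-0.5726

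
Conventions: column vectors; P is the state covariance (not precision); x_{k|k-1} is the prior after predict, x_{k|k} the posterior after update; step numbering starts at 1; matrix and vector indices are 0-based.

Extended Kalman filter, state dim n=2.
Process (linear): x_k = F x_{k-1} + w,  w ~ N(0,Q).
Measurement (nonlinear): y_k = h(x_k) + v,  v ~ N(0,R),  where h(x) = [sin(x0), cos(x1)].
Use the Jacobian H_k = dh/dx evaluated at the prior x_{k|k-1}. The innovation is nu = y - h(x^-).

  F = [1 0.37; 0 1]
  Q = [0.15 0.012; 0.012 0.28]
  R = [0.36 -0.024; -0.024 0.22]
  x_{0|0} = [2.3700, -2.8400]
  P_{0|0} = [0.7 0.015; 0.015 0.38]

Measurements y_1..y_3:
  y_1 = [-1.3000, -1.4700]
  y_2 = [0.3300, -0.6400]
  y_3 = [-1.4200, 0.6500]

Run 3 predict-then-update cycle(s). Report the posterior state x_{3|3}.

x_post = [-2.1210, -4.9869]

step 1: x^-=[1.3192, -2.8400]  P^-=[0.9131 0.1676; 0.1676 0.6600]  H_jac=[0.2490 0.0000; 0.0000 0.2970]  S=[0.4166 -0.0116; -0.0116 0.2782]  K=[0.5513 0.2019; 0.1199 0.7096]  nu=[-2.2685, -0.5151]  x^+=[-0.0354, -3.4776]  P^+=[0.7777 0.1050; 0.1050 0.5159]
step 2: x^-=[-1.3222, -3.4776]  P^-=[1.0761 0.3079; 0.3079 0.7959]  H_jac=[0.2461 0.0000; 0.0000 -0.3297]  S=[0.4252 -0.0490; -0.0490 0.3065]  K=[0.5956 -0.2360; 0.0811 -0.8432]  nu=[1.2992, 0.3041]  x^+=[-0.6200, -3.6287]  P^+=[0.8944 0.2008; 0.2008 0.5685]
step 3: x^-=[-1.9626, -3.6287]  P^-=[1.2708 0.4232; 0.4232 0.8485]  H_jac=[-0.3819 0.0000; 0.0000 -0.4680]  S=[0.5453 0.0516; 0.0516 0.4059]  K=[-0.8540 -0.3793; -0.2062 -0.9522]  nu=[-0.4958, 1.5337]  x^+=[-2.1210, -4.9869]  P^+=[0.7812 0.1345; 0.1345 0.4370]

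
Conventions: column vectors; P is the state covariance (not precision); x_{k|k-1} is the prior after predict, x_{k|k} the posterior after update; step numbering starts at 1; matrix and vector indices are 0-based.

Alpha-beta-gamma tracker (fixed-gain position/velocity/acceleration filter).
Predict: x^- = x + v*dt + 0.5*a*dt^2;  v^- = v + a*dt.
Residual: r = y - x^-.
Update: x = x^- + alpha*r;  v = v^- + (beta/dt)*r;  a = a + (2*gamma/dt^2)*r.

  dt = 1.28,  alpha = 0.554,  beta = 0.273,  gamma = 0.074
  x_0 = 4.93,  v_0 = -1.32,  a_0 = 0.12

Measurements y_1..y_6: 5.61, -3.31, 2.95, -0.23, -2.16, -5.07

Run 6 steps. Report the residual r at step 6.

resid = -2.6245

step 1: x_pred=3.3387  r=2.2713  x^+=4.5970  v^+=-0.6820  a^+=0.3252
step 2: x_pred=3.9905  r=-7.3005  x^+=-0.0540  v^+=-1.8228  a^+=-0.3343
step 3: x_pred=-2.6610  r=5.6110  x^+=0.4475  v^+=-1.0540  a^+=0.1726
step 4: x_pred=-0.7602  r=0.5302  x^+=-0.4665  v^+=-0.7200  a^+=0.2205
step 5: x_pred=-1.2075  r=-0.9525  x^+=-1.7352  v^+=-0.6410  a^+=0.1344
step 6: x_pred=-2.4455  r=-2.6245  x^+=-3.8995  v^+=-1.0287  a^+=-0.1027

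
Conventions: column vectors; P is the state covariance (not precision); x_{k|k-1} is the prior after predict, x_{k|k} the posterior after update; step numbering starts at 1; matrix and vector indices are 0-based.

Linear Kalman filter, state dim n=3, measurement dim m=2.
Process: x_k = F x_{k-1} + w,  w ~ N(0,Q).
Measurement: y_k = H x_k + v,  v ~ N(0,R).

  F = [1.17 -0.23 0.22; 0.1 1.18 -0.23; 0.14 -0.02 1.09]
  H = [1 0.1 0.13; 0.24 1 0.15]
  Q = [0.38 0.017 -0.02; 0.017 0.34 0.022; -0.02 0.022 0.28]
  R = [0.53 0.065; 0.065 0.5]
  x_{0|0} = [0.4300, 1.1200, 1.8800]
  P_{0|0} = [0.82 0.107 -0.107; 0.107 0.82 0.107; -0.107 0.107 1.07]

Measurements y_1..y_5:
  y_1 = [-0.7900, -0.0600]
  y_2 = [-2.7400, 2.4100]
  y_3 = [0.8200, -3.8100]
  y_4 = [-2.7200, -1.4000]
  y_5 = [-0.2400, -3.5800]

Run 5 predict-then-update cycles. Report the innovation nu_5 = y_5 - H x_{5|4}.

step 1: x^-=[0.6591, 0.9322, 2.0870]  P^-=[1.4742 0.0414 0.2017; 0.0414 1.5187 -0.1068; 0.2017 -0.1068 1.5297]  S=[2.1031 0.6639; 0.6639 2.1404]  K=[0.7235 -0.0256; -0.1528 0.7541; 0.1775 0.0249]  nu=[-1.8136, -1.4634]  x^+=[-0.6155, 0.1057, 1.7286]  P^+=[0.3966 -0.0496 -0.0760; -0.0496 0.4054 -0.1762; -0.0760 -0.1762 1.4563]
step 2: x^-=[-0.3641, -0.3344, 1.7959]  P^-=[1.0202 -0.2239 0.3445; -0.2239 1.0730 -0.5885; 0.3445 -0.5885 2.0029]  S=[1.6243 0.2040; 0.2040 1.4176]  K=[0.6472 -0.0419; -0.2051 0.6862; 0.3609 -0.1968]  nu=[-2.5759, 2.5624]  x^+=[-2.1385, 1.9523, 0.3620]  P^+=[0.3485 -0.0599 -0.0175; -0.0599 0.3945 -0.3356; -0.0175 -0.3356 1.7654]
step 3: x^-=[-2.8715, 2.0066, 0.0561]  P^-=[1.0206 -0.3205 0.5284; -0.3205 1.1550 -0.8693; 0.5284 -0.8693 2.3941]  S=[1.6533 0.1136; 0.1136 1.3911]  K=[0.6429 -0.0499; -0.2405 0.7009; 0.4769 -0.3145]  nu=[3.4835, -5.1359]  x^+=[-0.3758, -2.4310, 3.3328]  P^+=[0.3411 -0.0688 0.0253; -0.0688 0.4143 -0.4196; 0.0253 -0.4196 1.9146]
step 4: x^-=[0.8527, -3.6728, 3.6288]  P^-=[1.0540 -0.3832 0.6409; -0.3832 1.2319 -1.0138; 0.6409 -1.0138 2.5880]  S=[1.7037 0.0684; 0.0684 1.4089]  K=[0.6473 -0.0556; -0.2586 0.7137; 0.5286 -0.3605]  nu=[-3.6771, 1.5238]  x^+=[-1.6123, -1.6343, 1.1357]  P^+=[0.3407 -0.0746 0.0476; -0.0746 0.4255 -0.4506; 0.0476 -0.4506 1.9549]
step 5: x^-=[-1.2606, -2.3509, 1.0449]  P^-=[1.0739 -0.4115 0.6879; -0.4115 1.2641 -1.0635; 0.6879 -1.0635 2.6441]  S=[1.7301 0.0498; 0.0498 1.4184]  K=[0.6503 -0.0585; -0.2654 0.7184; 0.5455 -0.3729]  nu=[1.1199, -1.0832]  x^+=[-0.4691, -3.4263, 2.0598]  P^+=[0.3412 -0.0774 0.0569; -0.0774 0.4292 -0.4575; 0.0569 -0.4575 1.9522]

innov = [1.1199, -1.0832]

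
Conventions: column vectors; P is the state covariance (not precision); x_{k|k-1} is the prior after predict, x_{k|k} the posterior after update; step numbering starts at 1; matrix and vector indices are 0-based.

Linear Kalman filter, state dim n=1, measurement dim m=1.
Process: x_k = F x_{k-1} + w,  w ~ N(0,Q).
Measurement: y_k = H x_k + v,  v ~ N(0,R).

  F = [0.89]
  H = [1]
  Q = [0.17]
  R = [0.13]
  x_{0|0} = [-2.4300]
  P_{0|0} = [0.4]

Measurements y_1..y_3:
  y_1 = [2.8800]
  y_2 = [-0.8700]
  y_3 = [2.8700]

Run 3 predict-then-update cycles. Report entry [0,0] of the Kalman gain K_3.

K[0,0] = 0.6466

step 1: x^-=[-2.1627]  P^-=[0.4868]  S=[0.6168]  K=[0.7892]  nu=[5.0427]  x^+=[1.8172]  P^+=[0.1026]
step 2: x^-=[1.6173]  P^-=[0.2513]  S=[0.3813]  K=[0.6590]  nu=[-2.4873]  x^+=[-0.0219]  P^+=[0.0857]
step 3: x^-=[-0.0195]  P^-=[0.2379]  S=[0.3679]  K=[0.6466]  nu=[2.8895]  x^+=[1.8489]  P^+=[0.0841]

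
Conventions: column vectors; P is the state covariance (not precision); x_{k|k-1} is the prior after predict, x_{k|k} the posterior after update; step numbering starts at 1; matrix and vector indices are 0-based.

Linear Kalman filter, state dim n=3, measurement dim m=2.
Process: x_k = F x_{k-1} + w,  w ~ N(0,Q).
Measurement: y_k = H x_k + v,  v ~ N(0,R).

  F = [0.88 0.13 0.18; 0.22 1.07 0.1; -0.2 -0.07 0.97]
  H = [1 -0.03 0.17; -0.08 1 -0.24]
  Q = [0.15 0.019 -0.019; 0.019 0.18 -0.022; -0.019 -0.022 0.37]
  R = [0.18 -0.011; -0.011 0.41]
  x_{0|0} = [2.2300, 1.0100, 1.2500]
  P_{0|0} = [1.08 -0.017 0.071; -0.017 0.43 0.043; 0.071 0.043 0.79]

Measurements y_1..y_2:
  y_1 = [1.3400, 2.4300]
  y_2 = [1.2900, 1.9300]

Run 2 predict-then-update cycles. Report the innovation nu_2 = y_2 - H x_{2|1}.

innov = [-0.2880, -0.6700]

step 1: x^-=[2.3187, 1.6963, 0.6958]  P^-=[1.0398 0.3035 -0.0106; 0.3035 0.7368 0.0369; -0.0106 0.0369 1.1248]  S=[1.2308 0.1513; 0.1513 1.1516]  K=[0.8255 0.0851; 0.1612 0.5899; 0.1734 -0.2244]  nu=[-1.0461, 1.0862]  x^+=[1.5476, 2.1683, 0.2706]  P^+=[0.1715 0.0062 -0.1390; 0.0062 0.2753 0.1449; -0.1390 0.1449 1.0415]
step 2: x^-=[1.6924, 2.6877, -0.1988]  P^-=[0.2853 0.1273 0.0324; 0.1273 0.5417 0.1719; 0.0324 0.1719 1.3926]  S=[0.5077 0.0429; 0.0429 0.9321]  K=[0.5588 0.0780; 0.2327 0.5153; 0.5370 -0.2016]  nu=[-0.2880, -0.6700]  x^+=[1.4793, 2.2754, -0.2184]  P^+=[0.1174 0.0107 -0.1022; 0.0107 0.2565 0.1955; -0.1022 0.1955 1.2176]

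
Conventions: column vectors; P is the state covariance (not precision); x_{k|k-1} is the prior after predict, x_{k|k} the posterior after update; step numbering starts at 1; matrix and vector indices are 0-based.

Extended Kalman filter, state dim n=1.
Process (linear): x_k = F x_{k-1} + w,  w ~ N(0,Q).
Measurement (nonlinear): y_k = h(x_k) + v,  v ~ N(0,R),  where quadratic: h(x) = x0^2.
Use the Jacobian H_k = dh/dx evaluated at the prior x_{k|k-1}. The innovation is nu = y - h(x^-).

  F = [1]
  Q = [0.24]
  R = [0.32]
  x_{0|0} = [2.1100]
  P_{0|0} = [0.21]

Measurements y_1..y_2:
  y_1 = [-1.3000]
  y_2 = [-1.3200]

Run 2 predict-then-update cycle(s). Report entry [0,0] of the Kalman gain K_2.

K[0,0] = 0.4208

step 1: x^-=[2.1100]  P^-=[0.4500]  H_jac=[4.2200]  S=[8.3338]  K=[0.2279]  nu=[-5.7521]  x^+=[0.7993]  P^+=[0.0173]
step 2: x^-=[0.7993]  P^-=[0.2573]  H_jac=[1.5986]  S=[0.9775]  K=[0.4208]  nu=[-1.9589]  x^+=[-0.0249]  P^+=[0.0842]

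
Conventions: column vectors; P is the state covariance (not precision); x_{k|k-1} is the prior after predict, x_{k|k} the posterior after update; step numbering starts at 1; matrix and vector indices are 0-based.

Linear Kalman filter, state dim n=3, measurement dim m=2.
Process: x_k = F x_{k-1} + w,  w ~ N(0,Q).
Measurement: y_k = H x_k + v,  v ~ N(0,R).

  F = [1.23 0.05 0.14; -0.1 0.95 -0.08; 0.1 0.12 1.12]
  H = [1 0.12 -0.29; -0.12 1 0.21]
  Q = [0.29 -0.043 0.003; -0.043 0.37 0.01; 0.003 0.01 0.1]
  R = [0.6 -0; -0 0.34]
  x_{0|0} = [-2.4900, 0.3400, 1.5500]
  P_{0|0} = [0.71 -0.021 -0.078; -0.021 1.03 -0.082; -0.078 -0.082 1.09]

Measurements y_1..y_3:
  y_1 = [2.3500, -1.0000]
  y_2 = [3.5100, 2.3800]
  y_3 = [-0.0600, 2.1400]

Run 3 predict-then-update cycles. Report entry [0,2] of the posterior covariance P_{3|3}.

P_post[0,2] = 0.8970

step 1: x^-=[-2.8287, 0.4480, 1.5278]  P^-=[1.3575 -0.1199 0.1497; -0.1199 1.3289 -0.0562; 0.1497 -0.0562 1.4492]  S=[1.9868 -0.1583; -0.1583 1.7499]  K=[0.6474 -0.0851; 0.0894 0.7689; -0.1300 0.1198]  nu=[5.5680, -2.1083]  x^+=[0.9552, -0.6754, 0.5513]  P^+=[0.4947 -0.0428 0.3488; -0.0428 0.3001 -0.2084; 0.3488 -0.2084 1.3856]
step 2: x^-=[1.2184, -0.7812, 0.6319]  P^-=[1.1783 -0.2210 0.7466; -0.2210 0.7000 -0.3500; 0.7466 -0.3500 1.8684]  S=[1.4838 -0.1135; -0.1135 1.0078]  K=[0.6201 -0.1342; 0.0259 0.6509; 0.1070 -0.0348]  nu=[2.5686, 3.1747]  x^+=[2.3851, 1.3517, 0.7963]  P^+=[0.5708 -0.1114 0.6393; -0.1114 0.2759 -0.3235; 0.6393 -0.3235 1.8494]
step 3: x^-=[3.1128, 0.9819, 1.2925]  P^-=[1.3925 -0.3640 1.2140; -0.3640 0.7171 -0.5570; 1.2140 -0.5570 2.4831]  S=[1.4589 -0.1463; -0.1463 0.9789]  K=[0.6649 -0.1827; -0.0140 0.6556; 0.2783 -0.1435]  nu=[-2.9158, 1.2602]  x^+=[0.9439, 1.8490, 0.3001]  P^+=[0.6793 -0.1690 0.8970; -0.1690 0.2934 -0.4322; 0.8970 -0.4322 2.3382]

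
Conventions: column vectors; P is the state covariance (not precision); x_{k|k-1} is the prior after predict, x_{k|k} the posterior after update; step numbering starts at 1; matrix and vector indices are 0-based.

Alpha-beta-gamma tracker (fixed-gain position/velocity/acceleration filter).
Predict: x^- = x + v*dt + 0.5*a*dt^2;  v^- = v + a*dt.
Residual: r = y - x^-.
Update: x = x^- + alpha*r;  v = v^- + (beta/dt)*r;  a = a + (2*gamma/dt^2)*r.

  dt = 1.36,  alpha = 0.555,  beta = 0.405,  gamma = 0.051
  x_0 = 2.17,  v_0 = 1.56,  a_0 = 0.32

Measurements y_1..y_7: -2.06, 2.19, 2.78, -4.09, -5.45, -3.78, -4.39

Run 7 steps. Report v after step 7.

step 1: x_pred=4.5875  r=-6.6475  x^+=0.8982  v^+=0.0156  a^+=-0.0466
step 2: x_pred=0.8763  r=1.3137  x^+=1.6054  v^+=0.3435  a^+=0.0259
step 3: x_pred=2.0964  r=0.6836  x^+=2.4758  v^+=0.5822  a^+=0.0636
step 4: x_pred=3.3264  r=-7.4164  x^+=-0.7897  v^+=-1.5399  a^+=-0.3454
step 5: x_pred=-3.2035  r=-2.2465  x^+=-4.4503  v^+=-2.6787  a^+=-0.4693
step 6: x_pred=-8.5274  r=4.7474  x^+=-5.8926  v^+=-1.9033  a^+=-0.2075
step 7: x_pred=-8.6729  r=4.2829  x^+=-6.2959  v^+=-0.9101  a^+=0.0287

v_post = -0.9101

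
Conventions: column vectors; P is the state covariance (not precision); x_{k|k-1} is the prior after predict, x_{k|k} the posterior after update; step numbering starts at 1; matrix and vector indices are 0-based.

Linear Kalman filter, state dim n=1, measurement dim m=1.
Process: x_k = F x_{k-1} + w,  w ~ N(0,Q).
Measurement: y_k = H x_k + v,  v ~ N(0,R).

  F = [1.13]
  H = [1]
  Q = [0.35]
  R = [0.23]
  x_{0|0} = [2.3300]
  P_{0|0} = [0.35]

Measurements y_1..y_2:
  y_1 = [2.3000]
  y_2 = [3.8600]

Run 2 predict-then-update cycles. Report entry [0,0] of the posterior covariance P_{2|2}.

P_post[0,0] = 0.1645

step 1: x^-=[2.6329]  P^-=[0.7969]  S=[1.0269]  K=[0.7760]  nu=[-0.3329]  x^+=[2.3746]  P^+=[0.1785]
step 2: x^-=[2.6833]  P^-=[0.5779]  S=[0.8079]  K=[0.7153]  nu=[1.1767]  x^+=[3.5250]  P^+=[0.1645]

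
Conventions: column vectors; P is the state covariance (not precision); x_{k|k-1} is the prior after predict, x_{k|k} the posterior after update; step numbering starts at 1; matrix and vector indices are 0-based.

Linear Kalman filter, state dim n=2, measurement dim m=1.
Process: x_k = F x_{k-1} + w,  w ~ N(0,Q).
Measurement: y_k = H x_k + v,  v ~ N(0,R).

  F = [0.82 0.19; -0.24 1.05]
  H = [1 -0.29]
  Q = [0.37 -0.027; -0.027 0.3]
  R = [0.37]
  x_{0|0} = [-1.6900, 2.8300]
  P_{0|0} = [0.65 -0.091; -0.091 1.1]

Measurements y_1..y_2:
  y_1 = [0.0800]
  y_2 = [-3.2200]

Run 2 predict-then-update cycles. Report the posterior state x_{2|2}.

step 1: x^-=[-0.8481, 3.3771]  P^-=[0.8184 -0.0097; -0.0097 1.5961]  S=[1.3283]  K=[0.6183; -0.3558]  nu=[1.9075]  x^+=[0.3312, 2.6985]  P^+=[0.3107 0.2825; 0.2825 1.4280]
step 2: x^-=[0.7843, 2.7540]  P^-=[0.7185 0.4271; 0.4271 1.7498]  S=[0.9879]  K=[0.6019; -0.0814]  nu=[-3.2057]  x^+=[-1.1451, 3.0148]  P^+=[0.3606 0.4755; 0.4755 1.7433]

x_post = [-1.1451, 3.0148]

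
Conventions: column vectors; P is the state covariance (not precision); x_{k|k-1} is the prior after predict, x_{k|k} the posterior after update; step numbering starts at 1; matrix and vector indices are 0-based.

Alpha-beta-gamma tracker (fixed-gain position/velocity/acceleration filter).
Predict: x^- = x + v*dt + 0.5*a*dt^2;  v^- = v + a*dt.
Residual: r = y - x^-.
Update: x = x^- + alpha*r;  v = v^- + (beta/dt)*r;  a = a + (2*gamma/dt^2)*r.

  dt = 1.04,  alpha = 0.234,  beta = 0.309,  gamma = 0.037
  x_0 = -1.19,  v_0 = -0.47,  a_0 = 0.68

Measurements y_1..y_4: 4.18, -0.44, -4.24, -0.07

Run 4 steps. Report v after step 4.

v_post = -0.2282

step 1: x_pred=-1.3111  r=5.4911  x^+=-0.0261  v^+=1.8687  a^+=1.0557
step 2: x_pred=2.4882  r=-2.9282  x^+=1.8030  v^+=2.0966  a^+=0.8553
step 3: x_pred=4.4460  r=-8.6860  x^+=2.4135  v^+=0.4054  a^+=0.2611
step 4: x_pred=2.9763  r=-3.0463  x^+=2.2634  v^+=-0.2282  a^+=0.0527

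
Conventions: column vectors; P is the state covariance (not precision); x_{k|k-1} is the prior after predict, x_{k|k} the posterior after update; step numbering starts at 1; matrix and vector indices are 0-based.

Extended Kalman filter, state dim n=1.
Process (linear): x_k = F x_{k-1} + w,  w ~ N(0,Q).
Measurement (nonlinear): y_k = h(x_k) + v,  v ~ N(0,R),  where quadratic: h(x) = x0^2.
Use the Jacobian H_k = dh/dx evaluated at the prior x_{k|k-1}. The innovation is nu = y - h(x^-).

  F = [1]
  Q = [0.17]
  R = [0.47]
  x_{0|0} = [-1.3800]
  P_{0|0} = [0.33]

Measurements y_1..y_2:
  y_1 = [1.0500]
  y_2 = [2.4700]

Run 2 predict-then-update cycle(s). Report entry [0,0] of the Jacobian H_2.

step 1: x^-=[-1.3800]  P^-=[0.5000]  H_jac=[-2.7600]  S=[4.2788]  K=[-0.3225]  nu=[-0.8544]  x^+=[-1.1044]  P^+=[0.0549]
step 2: x^-=[-1.1044]  P^-=[0.2249]  H_jac=[-2.2089]  S=[1.5674]  K=[-0.3170]  nu=[1.2502]  x^+=[-1.5007]  P^+=[0.0674]

H_jac[0,0] = -2.2089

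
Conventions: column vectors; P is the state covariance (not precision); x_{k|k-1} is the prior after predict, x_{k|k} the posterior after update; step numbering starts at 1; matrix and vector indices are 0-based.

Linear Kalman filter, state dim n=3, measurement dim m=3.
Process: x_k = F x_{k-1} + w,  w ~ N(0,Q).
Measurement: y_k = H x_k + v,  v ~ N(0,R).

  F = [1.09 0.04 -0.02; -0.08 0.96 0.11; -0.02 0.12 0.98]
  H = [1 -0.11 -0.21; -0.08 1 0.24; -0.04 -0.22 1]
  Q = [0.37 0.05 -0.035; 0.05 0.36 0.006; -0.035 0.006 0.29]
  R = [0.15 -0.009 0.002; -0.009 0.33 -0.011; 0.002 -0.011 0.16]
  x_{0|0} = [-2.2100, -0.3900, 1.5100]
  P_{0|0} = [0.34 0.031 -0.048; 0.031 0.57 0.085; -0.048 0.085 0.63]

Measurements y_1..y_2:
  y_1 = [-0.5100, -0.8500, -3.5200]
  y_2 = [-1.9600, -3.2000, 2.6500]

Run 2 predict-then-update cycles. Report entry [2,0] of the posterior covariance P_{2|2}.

step 1: x^-=[-2.4547, -0.0315, 1.4772]  P^-=[0.7798 0.0661 -0.0962; 0.0661 0.9091 0.2242; -0.0962 0.2242 0.9251]  S=[1.0178 -0.2290 -0.3270; -0.2290 1.3981 0.2330; -0.3270 0.2330 1.0406]  K=[0.8356 0.1060 0.1025; 0.0402 0.7126 -0.1262; -0.0100 0.1897 0.7997]  nu=[2.2514, -1.3694, -5.1023]  x^+=[-1.2414, -0.2727, -2.8855]  P^+=[0.1340 0.0301 0.0289; 0.0301 0.2327 0.0244; 0.0289 0.0244 0.1324]
step 2: x^-=[-1.3063, -0.4799, -2.8357]  P^-=[0.5309 0.0815 -0.0037; 0.0815 0.5770 0.0674; -0.0037 0.0674 0.4250]  S=[0.6934 -0.0710 -0.1202; -0.0710 0.9543 0.0281; -0.1202 0.0281 0.5859]  K=[0.7778 0.0955 0.0817; 0.0473 0.6220 -0.1273; -0.0090 0.1568 0.6910]  nu=[-1.3020, -2.1440, 5.3279]  x^+=[-2.0882, -2.5534, 0.5215]  P^+=[0.1242 0.0276 0.0246; 0.0276 0.2039 0.0188; 0.0246 0.0188 0.1140]

P_post[2,0] = 0.0246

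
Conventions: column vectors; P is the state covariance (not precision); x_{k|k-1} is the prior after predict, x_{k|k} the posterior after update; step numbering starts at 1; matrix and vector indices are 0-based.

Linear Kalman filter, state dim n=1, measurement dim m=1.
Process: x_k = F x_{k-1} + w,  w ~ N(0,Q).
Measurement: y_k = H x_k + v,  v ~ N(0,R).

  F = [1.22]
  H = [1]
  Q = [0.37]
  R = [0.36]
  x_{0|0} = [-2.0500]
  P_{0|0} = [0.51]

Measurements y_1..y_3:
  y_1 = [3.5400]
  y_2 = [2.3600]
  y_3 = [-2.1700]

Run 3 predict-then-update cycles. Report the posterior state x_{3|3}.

x_post = [-0.4891]

step 1: x^-=[-2.5010]  P^-=[1.1291]  S=[1.4891]  K=[0.7582]  nu=[6.0410]  x^+=[2.0795]  P^+=[0.2730]
step 2: x^-=[2.5370]  P^-=[0.7763]  S=[1.1363]  K=[0.6832]  nu=[-0.1770]  x^+=[2.4161]  P^+=[0.2459]
step 3: x^-=[2.9476]  P^-=[0.7361]  S=[1.0961]  K=[0.6716]  nu=[-5.1176]  x^+=[-0.4891]  P^+=[0.2418]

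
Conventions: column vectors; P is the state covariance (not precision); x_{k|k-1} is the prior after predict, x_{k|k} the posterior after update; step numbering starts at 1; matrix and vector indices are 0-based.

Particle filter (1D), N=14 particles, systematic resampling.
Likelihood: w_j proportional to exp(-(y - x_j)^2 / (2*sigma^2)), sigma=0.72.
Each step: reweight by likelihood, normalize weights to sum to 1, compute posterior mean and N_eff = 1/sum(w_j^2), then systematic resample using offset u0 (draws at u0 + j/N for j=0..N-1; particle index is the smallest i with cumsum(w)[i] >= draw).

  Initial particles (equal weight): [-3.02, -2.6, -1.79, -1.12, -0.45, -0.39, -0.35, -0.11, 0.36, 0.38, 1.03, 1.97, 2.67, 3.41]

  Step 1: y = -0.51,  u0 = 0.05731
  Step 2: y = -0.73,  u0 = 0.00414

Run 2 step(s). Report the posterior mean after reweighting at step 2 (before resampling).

post_mean = -0.4269

step 1: w=[0.0004, 0.0026, 0.0356, 0.1207, 0.1721, 0.1704, 0.1685, 0.1480, 0.0832, 0.0805, 0.0175, 0.0005, 0.0000, 0.0000]  mean=-0.3463  Neff=7.2189  idx=[3, 3, 4, 4, 5, 5, 5, 6, 6, 7, 7, 8, 9, 10]
step 2: w=[0.0859, 0.0859, 0.0922, 0.0922, 0.0889, 0.0889, 0.0889, 0.0865, 0.0865, 0.0686, 0.0686, 0.0316, 0.0303, 0.0050]  mean=-0.4269  Neff=12.2274  idx=[0, 0, 1, 2, 3, 4, 4, 5, 6, 7, 8, 8, 9, 10]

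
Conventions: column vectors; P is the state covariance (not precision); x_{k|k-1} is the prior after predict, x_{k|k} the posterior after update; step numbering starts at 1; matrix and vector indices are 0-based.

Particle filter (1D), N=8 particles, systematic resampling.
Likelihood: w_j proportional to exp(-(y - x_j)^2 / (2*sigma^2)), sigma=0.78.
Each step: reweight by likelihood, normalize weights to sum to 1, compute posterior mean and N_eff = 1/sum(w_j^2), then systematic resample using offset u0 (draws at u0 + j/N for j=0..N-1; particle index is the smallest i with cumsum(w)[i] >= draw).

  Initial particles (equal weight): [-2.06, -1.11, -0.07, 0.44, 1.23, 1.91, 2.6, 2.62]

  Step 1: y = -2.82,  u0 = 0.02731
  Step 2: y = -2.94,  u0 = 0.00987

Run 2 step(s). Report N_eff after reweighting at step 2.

N_eff = 7.2281

step 1: w=[0.8704, 0.1265, 0.0028, 0.0002, 0.0000, 0.0000, 0.0000, 0.0000]  mean=-1.9336  Neff=1.2925  idx=[0, 0, 0, 0, 0, 0, 0, 1]
step 2: w=[0.1404, 0.1404, 0.1404, 0.1404, 0.1404, 0.1404, 0.1404, 0.0169]  mean=-2.0439  Neff=7.2281  idx=[0, 0, 1, 2, 3, 4, 5, 6]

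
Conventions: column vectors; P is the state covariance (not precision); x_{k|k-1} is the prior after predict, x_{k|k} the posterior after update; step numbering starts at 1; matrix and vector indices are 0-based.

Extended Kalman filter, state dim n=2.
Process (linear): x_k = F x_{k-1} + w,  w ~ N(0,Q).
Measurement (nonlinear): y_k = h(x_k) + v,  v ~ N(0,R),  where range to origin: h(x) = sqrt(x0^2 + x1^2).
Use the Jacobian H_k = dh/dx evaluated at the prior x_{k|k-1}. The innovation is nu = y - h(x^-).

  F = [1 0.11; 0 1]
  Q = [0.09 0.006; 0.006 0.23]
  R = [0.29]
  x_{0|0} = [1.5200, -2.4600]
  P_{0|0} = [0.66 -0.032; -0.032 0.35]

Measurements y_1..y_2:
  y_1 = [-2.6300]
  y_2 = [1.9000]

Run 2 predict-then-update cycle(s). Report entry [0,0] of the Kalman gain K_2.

K[0,0] = -0.5576

step 1: x^-=[1.2494, -2.4600]  P^-=[0.7472 0.0125; 0.0125 0.5800]  H_jac=[0.4528 -0.8916]  S=[0.8942]  K=[0.3659; -0.5720]  nu=[-5.3891]  x^+=[-0.7226, 0.6225]  P^+=[0.6275 0.1997; 0.1997 0.2874]
step 2: x^-=[-0.6541, 0.6225]  P^-=[0.7649 0.2373; 0.2373 0.5174]  H_jac=[-0.7244 0.6894]  S=[0.7003]  K=[-0.5576; 0.2639]  nu=[0.9970]  x^+=[-1.2101, 0.8856]  P^+=[0.5471 0.3403; 0.3403 0.4687]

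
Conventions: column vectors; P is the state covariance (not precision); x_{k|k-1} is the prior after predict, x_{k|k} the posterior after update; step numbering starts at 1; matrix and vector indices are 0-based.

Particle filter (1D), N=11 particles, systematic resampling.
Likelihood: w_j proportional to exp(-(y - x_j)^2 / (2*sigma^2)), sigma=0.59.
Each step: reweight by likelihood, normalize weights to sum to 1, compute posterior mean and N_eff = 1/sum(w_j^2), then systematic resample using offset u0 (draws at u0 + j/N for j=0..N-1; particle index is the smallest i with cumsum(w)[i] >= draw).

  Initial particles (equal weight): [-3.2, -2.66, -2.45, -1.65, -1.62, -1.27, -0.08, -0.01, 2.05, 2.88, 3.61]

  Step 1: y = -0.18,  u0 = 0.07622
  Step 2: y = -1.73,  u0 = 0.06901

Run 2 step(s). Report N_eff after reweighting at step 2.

N_eff = 1.5105

step 1: w=[0.0000, 0.0001, 0.0003, 0.0202, 0.0229, 0.0816, 0.4433, 0.4314, 0.0004, 0.0000, 0.0000]  mean=-0.2139  Neff=2.5631  idx=[5, 6, 6, 6, 6, 6, 7, 7, 7, 7, 7]
step 2: w=[0.8114, 0.0220, 0.0220, 0.0220, 0.0220, 0.0220, 0.0157, 0.0157, 0.0157, 0.0157, 0.0157]  mean=-1.0401  Neff=1.5105  idx=[0, 0, 0, 0, 0, 0, 0, 0, 0, 4, 9]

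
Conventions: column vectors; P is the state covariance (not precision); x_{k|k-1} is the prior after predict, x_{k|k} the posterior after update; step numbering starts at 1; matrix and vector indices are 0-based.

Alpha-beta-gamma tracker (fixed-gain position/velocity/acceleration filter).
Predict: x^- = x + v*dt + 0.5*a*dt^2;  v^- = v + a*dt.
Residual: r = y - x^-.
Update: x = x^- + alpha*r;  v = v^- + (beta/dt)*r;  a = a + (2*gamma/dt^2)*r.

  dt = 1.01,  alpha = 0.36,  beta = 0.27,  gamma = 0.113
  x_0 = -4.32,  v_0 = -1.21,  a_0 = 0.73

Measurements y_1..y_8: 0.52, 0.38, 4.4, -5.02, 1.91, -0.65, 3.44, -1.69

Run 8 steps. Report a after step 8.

step 1: x_pred=-5.1698  r=5.6898  x^+=-3.1214  v^+=1.0483  a^+=1.9905
step 2: x_pred=-1.0474  r=1.4274  x^+=-0.5335  v^+=3.4404  a^+=2.3068
step 3: x_pred=4.1178  r=0.2822  x^+=4.2194  v^+=5.8456  a^+=2.3693
step 4: x_pred=11.3319  r=-16.3519  x^+=5.4452  v^+=3.8673  a^+=-1.2534
step 5: x_pred=8.7119  r=-6.8019  x^+=6.2632  v^+=0.7830  a^+=-2.7604
step 6: x_pred=5.6461  r=-6.2961  x^+=3.3795  v^+=-3.6881  a^+=-4.1553
step 7: x_pred=-2.4648  r=5.9048  x^+=-0.3391  v^+=-6.3064  a^+=-2.8471
step 8: x_pred=-8.1607  r=6.4707  x^+=-5.8312  v^+=-7.4521  a^+=-1.4135

a_post = -1.4135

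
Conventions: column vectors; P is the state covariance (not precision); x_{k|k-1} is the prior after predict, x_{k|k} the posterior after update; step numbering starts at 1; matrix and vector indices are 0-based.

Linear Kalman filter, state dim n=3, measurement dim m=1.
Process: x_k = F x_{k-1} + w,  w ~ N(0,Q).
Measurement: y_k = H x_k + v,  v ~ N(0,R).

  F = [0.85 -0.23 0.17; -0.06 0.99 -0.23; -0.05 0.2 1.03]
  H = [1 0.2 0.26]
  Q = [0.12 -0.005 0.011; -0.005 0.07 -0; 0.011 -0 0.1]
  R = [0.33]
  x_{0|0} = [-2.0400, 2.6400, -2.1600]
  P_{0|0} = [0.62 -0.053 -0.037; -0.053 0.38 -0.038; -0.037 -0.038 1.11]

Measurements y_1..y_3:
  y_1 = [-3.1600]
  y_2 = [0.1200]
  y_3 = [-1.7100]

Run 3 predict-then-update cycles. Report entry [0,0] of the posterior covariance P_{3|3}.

step 1: x^-=[-2.7084, 3.2328, -1.5948]  P^-=[0.6331 -0.2127 0.1275; -0.2127 0.5260 -0.2177; 0.1275 -0.2177 1.2836]  S=[1.0295]  K=[0.6059; -0.1594; 0.4057]  nu=[-0.6835]  x^+=[-3.1225, 3.3417, -1.8721]  P^+=[0.2552 -0.1133 -0.1255; -0.1133 0.4998 -0.1512; -0.1255 -0.1512 1.1141]
step 2: x^-=[-3.7410, 3.9263, -1.1038]  P^-=[0.3829 -0.2799 0.0735; -0.2799 0.6986 -0.2981; 0.0735 -0.2981 1.2555]  S=[0.7209]  K=[0.4799; -0.3019; 0.4720]  nu=[3.3627]  x^+=[-2.1271, 2.9110, 0.4835]  P^+=[0.2168 -0.1754 -0.0898; -0.1754 0.6328 -0.1954; -0.0898 -0.1954 1.0948]
step 3: x^-=[-2.3954, 2.8983, 1.1866]  P^-=[0.3997 -0.3777 0.0943; -0.3777 0.8563 -0.3083; 0.0943 -0.3083 1.2196]  S=[0.7123]  K=[0.4895; -0.4024; 0.4911]  nu=[-0.2028]  x^+=[-2.4947, 2.9799, 1.0870]  P^+=[0.2290 -0.2374 -0.0769; -0.2374 0.7409 -0.1676; -0.0769 -0.1676 1.0479]

P_post[0,0] = 0.2290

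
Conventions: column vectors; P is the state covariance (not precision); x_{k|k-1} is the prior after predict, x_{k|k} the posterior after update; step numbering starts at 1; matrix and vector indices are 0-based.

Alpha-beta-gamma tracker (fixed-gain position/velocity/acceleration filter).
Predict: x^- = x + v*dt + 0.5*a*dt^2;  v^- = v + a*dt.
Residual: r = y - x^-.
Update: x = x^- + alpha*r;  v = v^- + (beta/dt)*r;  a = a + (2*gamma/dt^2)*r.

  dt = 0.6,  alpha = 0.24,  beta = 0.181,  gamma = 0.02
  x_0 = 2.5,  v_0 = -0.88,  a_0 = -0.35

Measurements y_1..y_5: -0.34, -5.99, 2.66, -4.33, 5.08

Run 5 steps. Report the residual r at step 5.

resid = 11.2578

step 1: x_pred=1.9090  r=-2.2490  x^+=1.3692  v^+=-1.7684  a^+=-0.5999
step 2: x_pred=0.2002  r=-6.1902  x^+=-1.2855  v^+=-3.9958  a^+=-1.2877
step 3: x_pred=-3.9147  r=6.5747  x^+=-2.3368  v^+=-2.7850  a^+=-0.5572
step 4: x_pred=-4.1081  r=-0.2219  x^+=-4.1613  v^+=-3.1863  a^+=-0.5818
step 5: x_pred=-6.1778  r=11.2578  x^+=-3.4759  v^+=-0.1392  a^+=0.6690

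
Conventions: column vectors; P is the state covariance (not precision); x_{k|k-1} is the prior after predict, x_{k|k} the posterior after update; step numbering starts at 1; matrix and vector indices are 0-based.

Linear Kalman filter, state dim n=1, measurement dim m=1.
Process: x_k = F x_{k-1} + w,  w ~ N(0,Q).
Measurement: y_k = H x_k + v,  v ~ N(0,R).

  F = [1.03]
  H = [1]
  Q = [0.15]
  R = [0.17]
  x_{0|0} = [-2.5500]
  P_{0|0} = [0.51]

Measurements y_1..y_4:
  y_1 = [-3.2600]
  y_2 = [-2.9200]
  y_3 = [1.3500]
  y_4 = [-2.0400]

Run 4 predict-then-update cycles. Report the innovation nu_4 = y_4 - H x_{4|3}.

innov = [-1.6270]

step 1: x^-=[-2.6265]  P^-=[0.6911]  S=[0.8611]  K=[0.8026]  nu=[-0.6335]  x^+=[-3.1349]  P^+=[0.1364]
step 2: x^-=[-3.2290]  P^-=[0.2947]  S=[0.4647]  K=[0.6342]  nu=[0.3090]  x^+=[-3.0330]  P^+=[0.1078]
step 3: x^-=[-3.1240]  P^-=[0.2644]  S=[0.4344]  K=[0.6086]  nu=[4.4740]  x^+=[-0.4010]  P^+=[0.1035]
step 4: x^-=[-0.4130]  P^-=[0.2598]  S=[0.4298]  K=[0.6044]  nu=[-1.6270]  x^+=[-1.3964]  P^+=[0.1028]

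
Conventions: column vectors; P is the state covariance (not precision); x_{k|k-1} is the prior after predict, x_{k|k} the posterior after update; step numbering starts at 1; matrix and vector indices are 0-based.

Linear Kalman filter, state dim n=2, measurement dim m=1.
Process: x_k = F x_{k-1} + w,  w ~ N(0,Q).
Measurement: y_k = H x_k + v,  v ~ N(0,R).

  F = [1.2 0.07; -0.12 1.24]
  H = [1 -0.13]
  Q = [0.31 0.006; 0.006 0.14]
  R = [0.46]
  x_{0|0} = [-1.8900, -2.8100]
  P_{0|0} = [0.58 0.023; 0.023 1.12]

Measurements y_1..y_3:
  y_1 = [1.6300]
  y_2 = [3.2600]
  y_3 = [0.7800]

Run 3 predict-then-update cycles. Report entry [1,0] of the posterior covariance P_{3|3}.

P_post[1,0] = 0.6562

step 1: x^-=[-2.4647, -3.2576]  P^-=[1.1546 0.0537; 0.0537 1.8636]  S=[1.6321]  K=[0.7031; -0.1155]  nu=[3.6712]  x^+=[0.1166, -3.6817]  P^+=[0.3477 0.1863; 0.1863 1.8418]
step 2: x^-=[-0.1177, -4.5793]  P^-=[0.8510 0.3915; 0.3915 2.9216]  S=[1.2585]  K=[0.6357; 0.0093]  nu=[2.7824]  x^+=[1.6511, -4.5536]  P^+=[0.3423 0.3840; 0.3840 2.9215]
step 3: x^-=[1.6625, -5.8445]  P^-=[0.8818 0.7785; 0.7785 4.5227]  S=[1.2158]  K=[0.6420; 0.1567]  nu=[-1.6423]  x^+=[0.6081, -6.1020]  P^+=[0.3806 0.6562; 0.6562 4.4928]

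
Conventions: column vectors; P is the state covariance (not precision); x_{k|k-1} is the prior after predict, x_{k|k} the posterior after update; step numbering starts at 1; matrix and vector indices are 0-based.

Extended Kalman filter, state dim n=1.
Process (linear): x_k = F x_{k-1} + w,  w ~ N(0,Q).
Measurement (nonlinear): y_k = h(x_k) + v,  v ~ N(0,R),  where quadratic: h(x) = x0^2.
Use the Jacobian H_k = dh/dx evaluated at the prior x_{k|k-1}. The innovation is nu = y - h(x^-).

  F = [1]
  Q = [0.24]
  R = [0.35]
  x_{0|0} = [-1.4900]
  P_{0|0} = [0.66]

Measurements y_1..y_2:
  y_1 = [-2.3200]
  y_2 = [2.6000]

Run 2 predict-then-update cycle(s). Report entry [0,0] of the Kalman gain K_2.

step 1: x^-=[-1.4900]  P^-=[0.9000]  H_jac=[-2.9800]  S=[8.3424]  K=[-0.3215]  nu=[-4.5401]  x^+=[-0.0304]  P^+=[0.0378]
step 2: x^-=[-0.0304]  P^-=[0.2778]  H_jac=[-0.0608]  S=[0.3510]  K=[-0.0481]  nu=[2.5991]  x^+=[-0.1554]  P^+=[0.2769]

K[0,0] = -0.0481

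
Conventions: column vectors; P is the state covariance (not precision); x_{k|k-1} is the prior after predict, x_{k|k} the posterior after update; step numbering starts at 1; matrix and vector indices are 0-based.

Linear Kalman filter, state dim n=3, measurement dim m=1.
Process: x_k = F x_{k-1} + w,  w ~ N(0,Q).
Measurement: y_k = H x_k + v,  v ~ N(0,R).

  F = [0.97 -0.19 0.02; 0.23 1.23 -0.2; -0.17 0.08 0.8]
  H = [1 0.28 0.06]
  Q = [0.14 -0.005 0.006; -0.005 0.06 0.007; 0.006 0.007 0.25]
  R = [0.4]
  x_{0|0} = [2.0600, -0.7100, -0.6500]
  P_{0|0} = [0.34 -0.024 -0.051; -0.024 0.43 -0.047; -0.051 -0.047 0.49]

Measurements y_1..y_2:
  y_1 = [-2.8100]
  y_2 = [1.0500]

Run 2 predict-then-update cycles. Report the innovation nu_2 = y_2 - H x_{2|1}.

innov = [1.5827]

step 1: x^-=[2.1201, -0.2695, -0.9270]  P^-=[0.4828 -0.0525 -0.0837; -0.0525 0.7624 -0.0944; -0.0837 -0.0944 0.5847]  S=[0.9021]  K=[0.5134; 0.1722; -0.0832]  nu=[-4.7990]  x^+=[-0.3436, -1.0958, -0.5275]  P^+=[0.2451 -0.1322 -0.0452; -0.1322 0.7356 -0.0815; -0.0452 -0.0815 0.5784]
step 2: x^-=[-0.1357, -1.3214, -0.4513]  P^-=[0.4450 -0.2731 -0.0735; -0.2731 1.1785 -0.0863; -0.0735 -0.0863 0.6374]  S=[0.7750]  K=[0.4698; 0.0668; -0.0767]  nu=[1.5827]  x^+=[0.6079, -1.2157, -0.5727]  P^+=[0.2739 -0.2974 -0.0456; -0.2974 1.1750 -0.0823; -0.0456 -0.0823 0.6329]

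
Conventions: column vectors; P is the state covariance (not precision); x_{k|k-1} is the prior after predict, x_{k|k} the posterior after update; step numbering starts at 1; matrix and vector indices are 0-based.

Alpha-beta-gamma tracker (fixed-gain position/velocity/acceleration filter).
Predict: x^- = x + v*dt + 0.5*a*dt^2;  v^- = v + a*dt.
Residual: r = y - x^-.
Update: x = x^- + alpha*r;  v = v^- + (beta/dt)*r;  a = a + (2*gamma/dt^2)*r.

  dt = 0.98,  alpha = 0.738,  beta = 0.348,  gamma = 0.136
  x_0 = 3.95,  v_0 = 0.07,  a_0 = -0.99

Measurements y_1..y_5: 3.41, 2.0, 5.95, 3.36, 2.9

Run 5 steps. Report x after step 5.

x_post = 3.0923

step 1: x_pred=3.5432  r=-0.1332  x^+=3.4449  v^+=-0.9475  a^+=-1.0277
step 2: x_pred=2.0228  r=-0.0228  x^+=2.0060  v^+=-1.9628  a^+=-1.0342
step 3: x_pred=-0.4142  r=6.3642  x^+=4.2826  v^+=-0.7164  a^+=0.7682
step 4: x_pred=3.9495  r=-0.5895  x^+=3.5144  v^+=-0.1728  a^+=0.6013
step 5: x_pred=3.6338  r=-0.7338  x^+=3.0923  v^+=0.1559  a^+=0.3935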